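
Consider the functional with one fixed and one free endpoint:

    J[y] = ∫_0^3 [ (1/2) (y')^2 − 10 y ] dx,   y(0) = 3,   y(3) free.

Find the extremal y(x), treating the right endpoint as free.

The Lagrangian L = (1/2) (y')^2 − 10 y gives
    ∂L/∂y = −10,   ∂L/∂y' = y'.
Euler-Lagrange: d/dx(y') − (−10) = 0, i.e. y'' + 10 = 0, so
    y(x) = −(10/2) x^2 + C1 x + C2.
Fixed left endpoint y(0) = 3 ⇒ C2 = 3.
The right endpoint x = 3 is free, so the natural (transversality) condition is ∂L/∂y' |_{x=3} = 0, i.e. y'(3) = 0.
Compute y'(x) = −10 x + C1, so y'(3) = −30 + C1 = 0 ⇒ C1 = 30.
Therefore the extremal is
    y(x) = −5 x^2 + 30 x + 3.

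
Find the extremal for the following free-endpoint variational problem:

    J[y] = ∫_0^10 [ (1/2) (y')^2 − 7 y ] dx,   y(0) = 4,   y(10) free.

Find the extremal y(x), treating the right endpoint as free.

The Lagrangian L = (1/2) (y')^2 − 7 y gives
    ∂L/∂y = −7,   ∂L/∂y' = y'.
Euler-Lagrange: d/dx(y') − (−7) = 0, i.e. y'' + 7 = 0, so
    y(x) = −(7/2) x^2 + C1 x + C2.
Fixed left endpoint y(0) = 4 ⇒ C2 = 4.
The right endpoint x = 10 is free, so the natural (transversality) condition is ∂L/∂y' |_{x=10} = 0, i.e. y'(10) = 0.
Compute y'(x) = −7 x + C1, so y'(10) = −70 + C1 = 0 ⇒ C1 = 70.
Therefore the extremal is
    y(x) = −(7/2) x^2 + 70 x + 4.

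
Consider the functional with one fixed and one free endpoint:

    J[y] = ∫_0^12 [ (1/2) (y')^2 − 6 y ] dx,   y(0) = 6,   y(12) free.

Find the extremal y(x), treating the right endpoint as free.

The Lagrangian L = (1/2) (y')^2 − 6 y gives
    ∂L/∂y = −6,   ∂L/∂y' = y'.
Euler-Lagrange: d/dx(y') − (−6) = 0, i.e. y'' + 6 = 0, so
    y(x) = −(6/2) x^2 + C1 x + C2.
Fixed left endpoint y(0) = 6 ⇒ C2 = 6.
The right endpoint x = 12 is free, so the natural (transversality) condition is ∂L/∂y' |_{x=12} = 0, i.e. y'(12) = 0.
Compute y'(x) = −6 x + C1, so y'(12) = −72 + C1 = 0 ⇒ C1 = 72.
Therefore the extremal is
    y(x) = −3 x^2 + 72 x + 6.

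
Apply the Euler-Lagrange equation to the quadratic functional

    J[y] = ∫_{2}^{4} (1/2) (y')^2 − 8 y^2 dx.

The Lagrangian is L = (1/2) (y')^2 − 8 y^2.
Compute ∂L/∂y = -16y, ∂L/∂y' = y'.
The Euler-Lagrange equation d/dx(∂L/∂y') − ∂L/∂y = 0 reduces to
    y'' + 16 y = 0.
Its general solution is
    y(x) = A sin(4x) + B cos(4x),
with A, B fixed by the endpoint conditions.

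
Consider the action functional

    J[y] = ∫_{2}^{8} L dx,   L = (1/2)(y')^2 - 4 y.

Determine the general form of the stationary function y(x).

The Lagrangian is L = (1/2)(y')^2 - 4 y.
∂L/∂y = -4.
∂L/∂y' = y'.
The Euler-Lagrange equation d/dx(∂L/∂y') − ∂L/∂y = 0 becomes:
    y'' + 4 = 0
General solution: y(x) = -2 x^2 + A x + B, where A and B are arbitrary constants fixed by the endpoint conditions.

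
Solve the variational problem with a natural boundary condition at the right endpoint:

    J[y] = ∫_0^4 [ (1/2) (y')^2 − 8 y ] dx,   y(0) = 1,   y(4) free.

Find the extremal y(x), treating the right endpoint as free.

The Lagrangian L = (1/2) (y')^2 − 8 y gives
    ∂L/∂y = −8,   ∂L/∂y' = y'.
Euler-Lagrange: d/dx(y') − (−8) = 0, i.e. y'' + 8 = 0, so
    y(x) = −(8/2) x^2 + C1 x + C2.
Fixed left endpoint y(0) = 1 ⇒ C2 = 1.
The right endpoint x = 4 is free, so the natural (transversality) condition is ∂L/∂y' |_{x=4} = 0, i.e. y'(4) = 0.
Compute y'(x) = −8 x + C1, so y'(4) = −32 + C1 = 0 ⇒ C1 = 32.
Therefore the extremal is
    y(x) = −4 x^2 + 32 x + 1.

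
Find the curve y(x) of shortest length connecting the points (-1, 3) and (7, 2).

Arc-length functional: J[y] = ∫ sqrt(1 + (y')^2) dx.
Lagrangian L = sqrt(1 + (y')^2) has no explicit y dependence, so ∂L/∂y = 0 and the Euler-Lagrange equation gives
    d/dx( y' / sqrt(1 + (y')^2) ) = 0  ⇒  y' / sqrt(1 + (y')^2) = const.
Hence y' is constant, so y(x) is affine.
Fitting the endpoints (-1, 3) and (7, 2):
    slope m = (2 − 3) / (7 − (-1)) = -1/8,
    intercept c = 3 − m·(-1) = 23/8.
Extremal: y(x) = (-1/8) x + 23/8.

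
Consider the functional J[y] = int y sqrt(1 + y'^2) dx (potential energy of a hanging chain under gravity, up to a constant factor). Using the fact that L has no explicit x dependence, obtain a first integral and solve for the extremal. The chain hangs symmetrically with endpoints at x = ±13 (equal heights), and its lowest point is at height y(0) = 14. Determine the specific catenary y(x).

The Lagrangian L(y, y') = y sqrt(1 + y'^2) has no explicit x dependence, so the Beltrami identity applies:
    L − y' ∂L/∂y' = C.
Compute ∂L/∂y' = y · y' / sqrt(1 + y'^2). Then
    L − y' ∂L/∂y'
    = y sqrt(1 + y'^2) − y · y'^2 / sqrt(1 + y'^2)
    = y (1 + y'^2 − y'^2) / sqrt(1 + y'^2)
    = y / sqrt(1 + y'^2) = C.
Squaring gives y^2 = C^2 (1 + y'^2), i.e.
    y'^2 = y^2 / C^2 − 1.
Separating variables,
    dy / sqrt(y^2 − C^2) = dx / C,
and integrating gives arccosh(y / C) = (x − a)/C, so
    y(x) = C cosh((x − a)/C),
the catenary. The constants C and a are fixed by the two endpoint conditions (and, for the hanging-chain problem, the length constraint selects C).
Now fit the given data. The endpoints x = ±13 are symmetric at equal height, so the catenary is even about its minimum: a = 0 and y(x) = C cosh(x/C). The lowest point is y(0) = C cosh(0) = C, and we are told y(0) = 14, so C = 14. Therefore
    y(x) = 14 cosh(x/14),
and at the endpoints
    y(±13) = 14 cosh(13/14).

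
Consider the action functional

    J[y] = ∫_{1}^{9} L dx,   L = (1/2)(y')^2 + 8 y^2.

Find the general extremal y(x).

The Lagrangian is L = (1/2)(y')^2 + 8 y^2.
∂L/∂y = 16y.
∂L/∂y' = y'.
The Euler-Lagrange equation d/dx(∂L/∂y') − ∂L/∂y = 0 becomes:
    y'' - 16 y = 0
General solution: y(x) = A e^(4x) + B e^(-4x), where A and B are arbitrary constants fixed by the endpoint conditions.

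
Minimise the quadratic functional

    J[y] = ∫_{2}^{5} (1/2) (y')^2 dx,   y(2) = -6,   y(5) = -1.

The Lagrangian is L = (1/2) (y')^2.
Compute ∂L/∂y = 0, ∂L/∂y' = y'.
The Euler-Lagrange equation d/dx(∂L/∂y') − ∂L/∂y = 0 reduces to
    y'' = 0.
Its general solution is
    y(x) = A x + B,
with A, B fixed by the endpoint conditions.
Applying the endpoint conditions y(2) = -6 and y(5) = -1: solve A·2 + B = -6 and A·5 + B = -1. Subtracting gives A(5 − 2) = -1 − -6, so A = 5/3, and B = -6 − A·2 = -28/3. Therefore
    y(x) = (5/3) x - 28/3.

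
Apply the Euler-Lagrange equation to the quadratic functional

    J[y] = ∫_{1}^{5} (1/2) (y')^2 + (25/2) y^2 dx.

The Lagrangian is L = (1/2) (y')^2 + (25/2) y^2.
Compute ∂L/∂y = 25y, ∂L/∂y' = y'.
The Euler-Lagrange equation d/dx(∂L/∂y') − ∂L/∂y = 0 reduces to
    y'' − 25 y = 0.
Its general solution is
    y(x) = A e^(5x) + B e^(−5x),
with A, B fixed by the endpoint conditions.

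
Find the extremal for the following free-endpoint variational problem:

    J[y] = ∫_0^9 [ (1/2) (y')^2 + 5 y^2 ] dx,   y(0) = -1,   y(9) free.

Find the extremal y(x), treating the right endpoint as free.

The Lagrangian L = (1/2) (y')^2 + 5 y^2 gives
    ∂L/∂y = 10 y,   ∂L/∂y' = y'.
Euler-Lagrange: y'' − 10 y = 0.
With k = sqrt(10), the general solution is
    y(x) = A cosh(sqrt(10) x) + B sinh(sqrt(10) x).
Fixed left endpoint y(0) = -1 ⇒ A = -1.
The right endpoint x = 9 is free, so the natural (transversality) condition is ∂L/∂y' |_{x=9} = 0, i.e. y'(9) = 0.
Compute y'(x) = A k sinh(k x) + B k cosh(k x), so
    y'(9) = A k sinh(k·9) + B k cosh(k·9) = 0
    ⇒ B = −A tanh(k·9) = tanh(sqrt(10)·9).
Therefore the extremal is
    y(x) = −cosh(sqrt(10) x) + tanh(sqrt(10)·9) sinh(sqrt(10) x).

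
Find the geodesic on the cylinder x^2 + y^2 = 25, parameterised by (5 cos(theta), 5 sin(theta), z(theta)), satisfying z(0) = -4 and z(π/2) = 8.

Parameterise the cylinder of radius R = 5 as
    r(θ) = (5 cos θ, 5 sin θ, z(θ)).
The arc-length element is
    ds = sqrt(25 + (dz/dθ)^2) dθ,
so the Lagrangian is L = sqrt(25 + z'^2).
L depends on z' only, not on z or θ, so ∂L/∂z = 0 and
    ∂L/∂z' = z' / sqrt(25 + z'^2).
The Euler-Lagrange equation gives
    d/dθ( z' / sqrt(25 + z'^2) ) = 0,
so z' is constant. Integrating once:
    z(θ) = a θ + b,
a helix on the cylinder (a straight line when the cylinder is unrolled). The constants a, b are determined by the endpoint conditions.
With endpoint conditions z(0) = -4 and z(π/2) = 8: from z(0) = b we get b = -4, and a·π/2 + -4 = 8 gives a = 24/π, so
    z(θ) = (24/π) θ − 4.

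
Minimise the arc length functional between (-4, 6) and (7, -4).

Arc-length functional: J[y] = ∫ sqrt(1 + (y')^2) dx.
Lagrangian L = sqrt(1 + (y')^2) has no explicit y dependence, so ∂L/∂y = 0 and the Euler-Lagrange equation gives
    d/dx( y' / sqrt(1 + (y')^2) ) = 0  ⇒  y' / sqrt(1 + (y')^2) = const.
Hence y' is constant, so y(x) is affine.
Fitting the endpoints (-4, 6) and (7, -4):
    slope m = ((-4) − 6) / (7 − (-4)) = -10/11,
    intercept c = 6 − m·(-4) = 26/11.
Extremal: y(x) = (-10/11) x + 26/11.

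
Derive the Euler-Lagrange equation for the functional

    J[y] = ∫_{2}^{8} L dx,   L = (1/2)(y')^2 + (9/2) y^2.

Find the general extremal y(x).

The Lagrangian is L = (1/2)(y')^2 + (9/2) y^2.
∂L/∂y = 9y.
∂L/∂y' = y'.
The Euler-Lagrange equation d/dx(∂L/∂y') − ∂L/∂y = 0 becomes:
    y'' - 9 y = 0
General solution: y(x) = A e^(3x) + B e^(-3x), where A and B are arbitrary constants fixed by the endpoint conditions.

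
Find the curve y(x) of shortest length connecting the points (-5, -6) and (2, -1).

Arc-length functional: J[y] = ∫ sqrt(1 + (y')^2) dx.
Lagrangian L = sqrt(1 + (y')^2) has no explicit y dependence, so ∂L/∂y = 0 and the Euler-Lagrange equation gives
    d/dx( y' / sqrt(1 + (y')^2) ) = 0  ⇒  y' / sqrt(1 + (y')^2) = const.
Hence y' is constant, so y(x) is affine.
Fitting the endpoints (-5, -6) and (2, -1):
    slope m = ((-1) − (-6)) / (2 − (-5)) = 5/7,
    intercept c = (-6) − m·(-5) = -17/7.
Extremal: y(x) = (5/7) x - 17/7.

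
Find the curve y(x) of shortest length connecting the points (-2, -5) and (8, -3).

Arc-length functional: J[y] = ∫ sqrt(1 + (y')^2) dx.
Lagrangian L = sqrt(1 + (y')^2) has no explicit y dependence, so ∂L/∂y = 0 and the Euler-Lagrange equation gives
    d/dx( y' / sqrt(1 + (y')^2) ) = 0  ⇒  y' / sqrt(1 + (y')^2) = const.
Hence y' is constant, so y(x) is affine.
Fitting the endpoints (-2, -5) and (8, -3):
    slope m = ((-3) − (-5)) / (8 − (-2)) = 1/5,
    intercept c = (-5) − m·(-2) = -23/5.
Extremal: y(x) = (1/5) x - 23/5.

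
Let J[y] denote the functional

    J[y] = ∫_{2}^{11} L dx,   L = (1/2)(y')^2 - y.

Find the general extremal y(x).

The Lagrangian is L = (1/2)(y')^2 - y.
∂L/∂y = -1.
∂L/∂y' = y'.
The Euler-Lagrange equation d/dx(∂L/∂y') − ∂L/∂y = 0 becomes:
    y'' + 1 = 0
General solution: y(x) = -x^2/2 + A x + B, where A and B are arbitrary constants fixed by the endpoint conditions.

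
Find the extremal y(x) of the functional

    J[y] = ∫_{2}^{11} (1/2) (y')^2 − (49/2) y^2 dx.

The Lagrangian is L = (1/2) (y')^2 − (49/2) y^2.
Compute ∂L/∂y = -49y, ∂L/∂y' = y'.
The Euler-Lagrange equation d/dx(∂L/∂y') − ∂L/∂y = 0 reduces to
    y'' + 49 y = 0.
Its general solution is
    y(x) = A sin(7x) + B cos(7x),
with A, B fixed by the endpoint conditions.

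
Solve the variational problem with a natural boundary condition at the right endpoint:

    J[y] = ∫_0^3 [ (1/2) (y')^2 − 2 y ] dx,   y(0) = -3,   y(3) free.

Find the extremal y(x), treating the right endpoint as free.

The Lagrangian L = (1/2) (y')^2 − 2 y gives
    ∂L/∂y = −2,   ∂L/∂y' = y'.
Euler-Lagrange: d/dx(y') − (−2) = 0, i.e. y'' + 2 = 0, so
    y(x) = −(2/2) x^2 + C1 x + C2.
Fixed left endpoint y(0) = -3 ⇒ C2 = -3.
The right endpoint x = 3 is free, so the natural (transversality) condition is ∂L/∂y' |_{x=3} = 0, i.e. y'(3) = 0.
Compute y'(x) = −2 x + C1, so y'(3) = −6 + C1 = 0 ⇒ C1 = 6.
Therefore the extremal is
    y(x) = −x^2 + 6 x − 3.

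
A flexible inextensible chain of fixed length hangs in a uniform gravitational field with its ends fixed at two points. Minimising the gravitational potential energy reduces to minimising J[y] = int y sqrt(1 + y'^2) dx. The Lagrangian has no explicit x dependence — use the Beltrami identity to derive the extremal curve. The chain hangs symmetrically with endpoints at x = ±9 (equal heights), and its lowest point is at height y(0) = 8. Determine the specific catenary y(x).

The Lagrangian L(y, y') = y sqrt(1 + y'^2) has no explicit x dependence, so the Beltrami identity applies:
    L − y' ∂L/∂y' = C.
Compute ∂L/∂y' = y · y' / sqrt(1 + y'^2). Then
    L − y' ∂L/∂y'
    = y sqrt(1 + y'^2) − y · y'^2 / sqrt(1 + y'^2)
    = y (1 + y'^2 − y'^2) / sqrt(1 + y'^2)
    = y / sqrt(1 + y'^2) = C.
Squaring gives y^2 = C^2 (1 + y'^2), i.e.
    y'^2 = y^2 / C^2 − 1.
Separating variables,
    dy / sqrt(y^2 − C^2) = dx / C,
and integrating gives arccosh(y / C) = (x − a)/C, so
    y(x) = C cosh((x − a)/C),
the catenary. The constants C and a are fixed by the two endpoint conditions (and, for the hanging-chain problem, the length constraint selects C).
Now fit the given data. The endpoints x = ±9 are symmetric at equal height, so the catenary is even about its minimum: a = 0 and y(x) = C cosh(x/C). The lowest point is y(0) = C cosh(0) = C, and we are told y(0) = 8, so C = 8. Therefore
    y(x) = 8 cosh(x/8),
and at the endpoints
    y(±9) = 8 cosh(9/8).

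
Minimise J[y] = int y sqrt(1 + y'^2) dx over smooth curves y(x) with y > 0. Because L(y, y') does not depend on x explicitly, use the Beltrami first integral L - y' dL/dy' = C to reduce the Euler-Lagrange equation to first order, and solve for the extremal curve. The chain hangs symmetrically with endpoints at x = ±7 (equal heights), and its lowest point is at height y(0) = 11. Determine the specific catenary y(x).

The Lagrangian L(y, y') = y sqrt(1 + y'^2) has no explicit x dependence, so the Beltrami identity applies:
    L − y' ∂L/∂y' = C.
Compute ∂L/∂y' = y · y' / sqrt(1 + y'^2). Then
    L − y' ∂L/∂y'
    = y sqrt(1 + y'^2) − y · y'^2 / sqrt(1 + y'^2)
    = y (1 + y'^2 − y'^2) / sqrt(1 + y'^2)
    = y / sqrt(1 + y'^2) = C.
Squaring gives y^2 = C^2 (1 + y'^2), i.e.
    y'^2 = y^2 / C^2 − 1.
Separating variables,
    dy / sqrt(y^2 − C^2) = dx / C,
and integrating gives arccosh(y / C) = (x − a)/C, so
    y(x) = C cosh((x − a)/C),
the catenary. The constants C and a are fixed by the two endpoint conditions (and, for the hanging-chain problem, the length constraint selects C).
Now fit the given data. The endpoints x = ±7 are symmetric at equal height, so the catenary is even about its minimum: a = 0 and y(x) = C cosh(x/C). The lowest point is y(0) = C cosh(0) = C, and we are told y(0) = 11, so C = 11. Therefore
    y(x) = 11 cosh(x/11),
and at the endpoints
    y(±7) = 11 cosh(7/11).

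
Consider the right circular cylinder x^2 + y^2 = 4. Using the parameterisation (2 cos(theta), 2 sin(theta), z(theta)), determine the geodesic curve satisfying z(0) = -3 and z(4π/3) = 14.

Parameterise the cylinder of radius R = 2 as
    r(θ) = (2 cos θ, 2 sin θ, z(θ)).
The arc-length element is
    ds = sqrt(4 + (dz/dθ)^2) dθ,
so the Lagrangian is L = sqrt(4 + z'^2).
L depends on z' only, not on z or θ, so ∂L/∂z = 0 and
    ∂L/∂z' = z' / sqrt(4 + z'^2).
The Euler-Lagrange equation gives
    d/dθ( z' / sqrt(4 + z'^2) ) = 0,
so z' is constant. Integrating once:
    z(θ) = a θ + b,
a helix on the cylinder (a straight line when the cylinder is unrolled). The constants a, b are determined by the endpoint conditions.
With endpoint conditions z(0) = -3 and z(4π/3) = 14: from z(0) = b we get b = -3, and a·4π/3 + -3 = 14 gives a = 51/(4π), so
    z(θ) = (51/(4π)) θ − 3.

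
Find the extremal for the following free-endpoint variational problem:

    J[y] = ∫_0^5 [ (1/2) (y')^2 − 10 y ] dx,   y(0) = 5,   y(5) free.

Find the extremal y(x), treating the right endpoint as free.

The Lagrangian L = (1/2) (y')^2 − 10 y gives
    ∂L/∂y = −10,   ∂L/∂y' = y'.
Euler-Lagrange: d/dx(y') − (−10) = 0, i.e. y'' + 10 = 0, so
    y(x) = −(10/2) x^2 + C1 x + C2.
Fixed left endpoint y(0) = 5 ⇒ C2 = 5.
The right endpoint x = 5 is free, so the natural (transversality) condition is ∂L/∂y' |_{x=5} = 0, i.e. y'(5) = 0.
Compute y'(x) = −10 x + C1, so y'(5) = −50 + C1 = 0 ⇒ C1 = 50.
Therefore the extremal is
    y(x) = −5 x^2 + 50 x + 5.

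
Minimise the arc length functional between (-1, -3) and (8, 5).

Arc-length functional: J[y] = ∫ sqrt(1 + (y')^2) dx.
Lagrangian L = sqrt(1 + (y')^2) has no explicit y dependence, so ∂L/∂y = 0 and the Euler-Lagrange equation gives
    d/dx( y' / sqrt(1 + (y')^2) ) = 0  ⇒  y' / sqrt(1 + (y')^2) = const.
Hence y' is constant, so y(x) is affine.
Fitting the endpoints (-1, -3) and (8, 5):
    slope m = (5 − (-3)) / (8 − (-1)) = 8/9,
    intercept c = (-3) − m·(-1) = -19/9.
Extremal: y(x) = (8/9) x - 19/9.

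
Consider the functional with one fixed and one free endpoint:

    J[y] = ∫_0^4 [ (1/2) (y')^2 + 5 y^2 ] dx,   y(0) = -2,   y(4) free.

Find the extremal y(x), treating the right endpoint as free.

The Lagrangian L = (1/2) (y')^2 + 5 y^2 gives
    ∂L/∂y = 10 y,   ∂L/∂y' = y'.
Euler-Lagrange: y'' − 10 y = 0.
With k = sqrt(10), the general solution is
    y(x) = A cosh(sqrt(10) x) + B sinh(sqrt(10) x).
Fixed left endpoint y(0) = -2 ⇒ A = -2.
The right endpoint x = 4 is free, so the natural (transversality) condition is ∂L/∂y' |_{x=4} = 0, i.e. y'(4) = 0.
Compute y'(x) = A k sinh(k x) + B k cosh(k x), so
    y'(4) = A k sinh(k·4) + B k cosh(k·4) = 0
    ⇒ B = −A tanh(k·4) = 2 tanh(sqrt(10)·4).
Therefore the extremal is
    y(x) = −2 cosh(sqrt(10) x) + 2 tanh(sqrt(10)·4) sinh(sqrt(10) x).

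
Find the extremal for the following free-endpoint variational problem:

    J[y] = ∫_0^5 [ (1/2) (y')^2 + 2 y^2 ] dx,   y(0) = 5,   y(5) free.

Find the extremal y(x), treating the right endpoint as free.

The Lagrangian L = (1/2) (y')^2 + 2 y^2 gives
    ∂L/∂y = 4 y,   ∂L/∂y' = y'.
Euler-Lagrange: y'' − 4 y = 0.
With k = 2, the general solution is
    y(x) = A cosh(2 x) + B sinh(2 x).
Fixed left endpoint y(0) = 5 ⇒ A = 5.
The right endpoint x = 5 is free, so the natural (transversality) condition is ∂L/∂y' |_{x=5} = 0, i.e. y'(5) = 0.
Compute y'(x) = A k sinh(k x) + B k cosh(k x), so
    y'(5) = A k sinh(k·5) + B k cosh(k·5) = 0
    ⇒ B = −A tanh(k·5) = − 5 tanh(2·5).
Therefore the extremal is
    y(x) = 5 cosh(2 x) − 5 tanh(2·5) sinh(2 x).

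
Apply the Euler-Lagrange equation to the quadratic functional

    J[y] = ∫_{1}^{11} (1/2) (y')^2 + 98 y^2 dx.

The Lagrangian is L = (1/2) (y')^2 + 98 y^2.
Compute ∂L/∂y = 196y, ∂L/∂y' = y'.
The Euler-Lagrange equation d/dx(∂L/∂y') − ∂L/∂y = 0 reduces to
    y'' − 196 y = 0.
Its general solution is
    y(x) = A e^(14x) + B e^(−14x),
with A, B fixed by the endpoint conditions.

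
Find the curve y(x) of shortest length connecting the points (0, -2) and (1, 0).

Arc-length functional: J[y] = ∫ sqrt(1 + (y')^2) dx.
Lagrangian L = sqrt(1 + (y')^2) has no explicit y dependence, so ∂L/∂y = 0 and the Euler-Lagrange equation gives
    d/dx( y' / sqrt(1 + (y')^2) ) = 0  ⇒  y' / sqrt(1 + (y')^2) = const.
Hence y' is constant, so y(x) is affine.
Fitting the endpoints (0, -2) and (1, 0):
    slope m = (0 − (-2)) / (1 − 0) = 2,
    intercept c = (-2) − m·0 = -2.
Extremal: y(x) = 2 x - 2.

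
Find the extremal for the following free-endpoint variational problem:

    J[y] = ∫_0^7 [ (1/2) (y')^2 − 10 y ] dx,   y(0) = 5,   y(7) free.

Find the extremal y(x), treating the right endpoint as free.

The Lagrangian L = (1/2) (y')^2 − 10 y gives
    ∂L/∂y = −10,   ∂L/∂y' = y'.
Euler-Lagrange: d/dx(y') − (−10) = 0, i.e. y'' + 10 = 0, so
    y(x) = −(10/2) x^2 + C1 x + C2.
Fixed left endpoint y(0) = 5 ⇒ C2 = 5.
The right endpoint x = 7 is free, so the natural (transversality) condition is ∂L/∂y' |_{x=7} = 0, i.e. y'(7) = 0.
Compute y'(x) = −10 x + C1, so y'(7) = −70 + C1 = 0 ⇒ C1 = 70.
Therefore the extremal is
    y(x) = −5 x^2 + 70 x + 5.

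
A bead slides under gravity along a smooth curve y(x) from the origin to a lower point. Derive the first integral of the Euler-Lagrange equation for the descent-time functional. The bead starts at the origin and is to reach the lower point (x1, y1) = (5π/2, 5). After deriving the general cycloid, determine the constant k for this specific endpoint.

The Lagrangian L = sqrt((1 + y'^2) / y) has no explicit x dependence, so the Beltrami identity applies:
    L − y' ∂L/∂y' = C.
Compute ∂L/∂y' = y' / sqrt(y (1 + y'^2)).
Substitute:
    sqrt((1 + y'^2)/y) − y'·y' / sqrt(y (1 + y'^2))
    = (1 + y'^2) / sqrt(y (1 + y'^2)) − y'^2 / sqrt(y (1 + y'^2))
    = 1 / sqrt(y (1 + y'^2)) = C.
Squaring and rearranging gives the first integral
    y (1 + y'^2) = 1/C^2 =: k   (constant).
Solving this first-order ODE by the substitution
    y = (k/2)(1 − cos θ)
yields the cycloid parameterisation
    x(θ) = (k/2)(θ − sin θ),   y(θ) = (k/2)(1 − cos θ).
The constant k is fixed by the endpoint condition.
Now fit the given lower endpoint (x1, y1) = (5π/2, 5). At the bottom of the first arch (θ = π), the parametric equations give
    y(π) = (k/2)(1 − cos π) = k,
    x(π) = (k/2)(π − sin π) = kπ/2.
Matching y(π) = 5 gives k = 5, consistent with x(π) = 5π/2. Therefore the specific cycloid is
    x(θ) = (5/2)(θ − sin θ),   y(θ) = (5/2)(1 − cos θ).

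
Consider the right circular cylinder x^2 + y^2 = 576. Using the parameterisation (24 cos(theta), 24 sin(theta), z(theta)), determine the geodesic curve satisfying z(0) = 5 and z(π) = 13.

Parameterise the cylinder of radius R = 24 as
    r(θ) = (24 cos θ, 24 sin θ, z(θ)).
The arc-length element is
    ds = sqrt(576 + (dz/dθ)^2) dθ,
so the Lagrangian is L = sqrt(576 + z'^2).
L depends on z' only, not on z or θ, so ∂L/∂z = 0 and
    ∂L/∂z' = z' / sqrt(576 + z'^2).
The Euler-Lagrange equation gives
    d/dθ( z' / sqrt(576 + z'^2) ) = 0,
so z' is constant. Integrating once:
    z(θ) = a θ + b,
a helix on the cylinder (a straight line when the cylinder is unrolled). The constants a, b are determined by the endpoint conditions.
With endpoint conditions z(0) = 5 and z(π) = 13: from z(0) = b we get b = 5, and a·π + 5 = 13 gives a = 8/π, so
    z(θ) = (8/π) θ + 5.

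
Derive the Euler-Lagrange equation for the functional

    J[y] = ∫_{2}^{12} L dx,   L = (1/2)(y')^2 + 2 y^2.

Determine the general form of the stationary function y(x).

The Lagrangian is L = (1/2)(y')^2 + 2 y^2.
∂L/∂y = 4y.
∂L/∂y' = y'.
The Euler-Lagrange equation d/dx(∂L/∂y') − ∂L/∂y = 0 becomes:
    y'' - 4 y = 0
General solution: y(x) = A e^(2x) + B e^(-2x), where A and B are arbitrary constants fixed by the endpoint conditions.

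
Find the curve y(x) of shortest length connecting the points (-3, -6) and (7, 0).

Arc-length functional: J[y] = ∫ sqrt(1 + (y')^2) dx.
Lagrangian L = sqrt(1 + (y')^2) has no explicit y dependence, so ∂L/∂y = 0 and the Euler-Lagrange equation gives
    d/dx( y' / sqrt(1 + (y')^2) ) = 0  ⇒  y' / sqrt(1 + (y')^2) = const.
Hence y' is constant, so y(x) is affine.
Fitting the endpoints (-3, -6) and (7, 0):
    slope m = (0 − (-6)) / (7 − (-3)) = 3/5,
    intercept c = (-6) − m·(-3) = -21/5.
Extremal: y(x) = (3/5) x - 21/5.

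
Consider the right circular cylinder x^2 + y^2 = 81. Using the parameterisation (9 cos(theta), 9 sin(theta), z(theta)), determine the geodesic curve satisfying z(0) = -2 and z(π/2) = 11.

Parameterise the cylinder of radius R = 9 as
    r(θ) = (9 cos θ, 9 sin θ, z(θ)).
The arc-length element is
    ds = sqrt(81 + (dz/dθ)^2) dθ,
so the Lagrangian is L = sqrt(81 + z'^2).
L depends on z' only, not on z or θ, so ∂L/∂z = 0 and
    ∂L/∂z' = z' / sqrt(81 + z'^2).
The Euler-Lagrange equation gives
    d/dθ( z' / sqrt(81 + z'^2) ) = 0,
so z' is constant. Integrating once:
    z(θ) = a θ + b,
a helix on the cylinder (a straight line when the cylinder is unrolled). The constants a, b are determined by the endpoint conditions.
With endpoint conditions z(0) = -2 and z(π/2) = 11: from z(0) = b we get b = -2, and a·π/2 + -2 = 11 gives a = 26/π, so
    z(θ) = (26/π) θ − 2.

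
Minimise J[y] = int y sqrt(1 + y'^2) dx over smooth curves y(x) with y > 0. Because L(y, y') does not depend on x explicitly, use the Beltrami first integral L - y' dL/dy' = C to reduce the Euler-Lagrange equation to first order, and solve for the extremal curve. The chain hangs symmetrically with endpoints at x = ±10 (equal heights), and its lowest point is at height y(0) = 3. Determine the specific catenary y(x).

The Lagrangian L(y, y') = y sqrt(1 + y'^2) has no explicit x dependence, so the Beltrami identity applies:
    L − y' ∂L/∂y' = C.
Compute ∂L/∂y' = y · y' / sqrt(1 + y'^2). Then
    L − y' ∂L/∂y'
    = y sqrt(1 + y'^2) − y · y'^2 / sqrt(1 + y'^2)
    = y (1 + y'^2 − y'^2) / sqrt(1 + y'^2)
    = y / sqrt(1 + y'^2) = C.
Squaring gives y^2 = C^2 (1 + y'^2), i.e.
    y'^2 = y^2 / C^2 − 1.
Separating variables,
    dy / sqrt(y^2 − C^2) = dx / C,
and integrating gives arccosh(y / C) = (x − a)/C, so
    y(x) = C cosh((x − a)/C),
the catenary. The constants C and a are fixed by the two endpoint conditions (and, for the hanging-chain problem, the length constraint selects C).
Now fit the given data. The endpoints x = ±10 are symmetric at equal height, so the catenary is even about its minimum: a = 0 and y(x) = C cosh(x/C). The lowest point is y(0) = C cosh(0) = C, and we are told y(0) = 3, so C = 3. Therefore
    y(x) = 3 cosh(x/3),
and at the endpoints
    y(±10) = 3 cosh(10/3).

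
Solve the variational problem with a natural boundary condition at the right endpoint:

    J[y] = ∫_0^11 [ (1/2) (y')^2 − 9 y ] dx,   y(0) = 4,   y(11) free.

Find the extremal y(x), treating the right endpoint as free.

The Lagrangian L = (1/2) (y')^2 − 9 y gives
    ∂L/∂y = −9,   ∂L/∂y' = y'.
Euler-Lagrange: d/dx(y') − (−9) = 0, i.e. y'' + 9 = 0, so
    y(x) = −(9/2) x^2 + C1 x + C2.
Fixed left endpoint y(0) = 4 ⇒ C2 = 4.
The right endpoint x = 11 is free, so the natural (transversality) condition is ∂L/∂y' |_{x=11} = 0, i.e. y'(11) = 0.
Compute y'(x) = −9 x + C1, so y'(11) = −99 + C1 = 0 ⇒ C1 = 99.
Therefore the extremal is
    y(x) = −(9/2) x^2 + 99 x + 4.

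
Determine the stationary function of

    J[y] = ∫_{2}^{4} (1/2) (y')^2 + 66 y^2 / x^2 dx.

The Lagrangian is L = (1/2) (y')^2 + 66 y^2 / x^2.
Compute ∂L/∂y = 132y/x^2, ∂L/∂y' = y'.
The Euler-Lagrange equation d/dx(∂L/∂y') − ∂L/∂y = 0 reduces to
    y'' − 132/x^2 · y = 0  (x > 0).
Its general solution is
    y(x) = A x^12 + B x^(-11),
with A, B fixed by the endpoint conditions.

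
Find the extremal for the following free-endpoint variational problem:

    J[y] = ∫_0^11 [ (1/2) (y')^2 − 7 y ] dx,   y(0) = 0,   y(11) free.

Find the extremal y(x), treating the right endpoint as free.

The Lagrangian L = (1/2) (y')^2 − 7 y gives
    ∂L/∂y = −7,   ∂L/∂y' = y'.
Euler-Lagrange: d/dx(y') − (−7) = 0, i.e. y'' + 7 = 0, so
    y(x) = −(7/2) x^2 + C1 x + C2.
Fixed left endpoint y(0) = 0 ⇒ C2 = 0.
The right endpoint x = 11 is free, so the natural (transversality) condition is ∂L/∂y' |_{x=11} = 0, i.e. y'(11) = 0.
Compute y'(x) = −7 x + C1, so y'(11) = −77 + C1 = 0 ⇒ C1 = 77.
Therefore the extremal is
    y(x) = −(7/2) x^2 + 77 x.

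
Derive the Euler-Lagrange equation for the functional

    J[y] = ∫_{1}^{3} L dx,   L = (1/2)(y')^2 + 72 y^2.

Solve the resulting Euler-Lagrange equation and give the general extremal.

The Lagrangian is L = (1/2)(y')^2 + 72 y^2.
∂L/∂y = 144y.
∂L/∂y' = y'.
The Euler-Lagrange equation d/dx(∂L/∂y') − ∂L/∂y = 0 becomes:
    y'' - 144 y = 0
General solution: y(x) = A e^(12x) + B e^(-12x), where A and B are arbitrary constants fixed by the endpoint conditions.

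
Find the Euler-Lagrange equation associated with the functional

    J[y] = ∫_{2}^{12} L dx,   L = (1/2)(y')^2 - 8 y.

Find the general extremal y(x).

The Lagrangian is L = (1/2)(y')^2 - 8 y.
∂L/∂y = -8.
∂L/∂y' = y'.
The Euler-Lagrange equation d/dx(∂L/∂y') − ∂L/∂y = 0 becomes:
    y'' + 8 = 0
General solution: y(x) = -4 x^2 + A x + B, where A and B are arbitrary constants fixed by the endpoint conditions.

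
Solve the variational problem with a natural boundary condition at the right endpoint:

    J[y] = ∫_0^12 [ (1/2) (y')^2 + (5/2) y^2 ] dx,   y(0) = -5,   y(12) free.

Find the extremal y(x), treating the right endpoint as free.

The Lagrangian L = (1/2) (y')^2 + (5/2) y^2 gives
    ∂L/∂y = 5 y,   ∂L/∂y' = y'.
Euler-Lagrange: y'' − 5 y = 0.
With k = sqrt(5), the general solution is
    y(x) = A cosh(sqrt(5) x) + B sinh(sqrt(5) x).
Fixed left endpoint y(0) = -5 ⇒ A = -5.
The right endpoint x = 12 is free, so the natural (transversality) condition is ∂L/∂y' |_{x=12} = 0, i.e. y'(12) = 0.
Compute y'(x) = A k sinh(k x) + B k cosh(k x), so
    y'(12) = A k sinh(k·12) + B k cosh(k·12) = 0
    ⇒ B = −A tanh(k·12) = 5 tanh(sqrt(5)·12).
Therefore the extremal is
    y(x) = −5 cosh(sqrt(5) x) + 5 tanh(sqrt(5)·12) sinh(sqrt(5) x).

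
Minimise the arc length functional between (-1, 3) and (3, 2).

Arc-length functional: J[y] = ∫ sqrt(1 + (y')^2) dx.
Lagrangian L = sqrt(1 + (y')^2) has no explicit y dependence, so ∂L/∂y = 0 and the Euler-Lagrange equation gives
    d/dx( y' / sqrt(1 + (y')^2) ) = 0  ⇒  y' / sqrt(1 + (y')^2) = const.
Hence y' is constant, so y(x) is affine.
Fitting the endpoints (-1, 3) and (3, 2):
    slope m = (2 − 3) / (3 − (-1)) = -1/4,
    intercept c = 3 − m·(-1) = 11/4.
Extremal: y(x) = (-1/4) x + 11/4.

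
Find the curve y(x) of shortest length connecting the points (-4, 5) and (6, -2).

Arc-length functional: J[y] = ∫ sqrt(1 + (y')^2) dx.
Lagrangian L = sqrt(1 + (y')^2) has no explicit y dependence, so ∂L/∂y = 0 and the Euler-Lagrange equation gives
    d/dx( y' / sqrt(1 + (y')^2) ) = 0  ⇒  y' / sqrt(1 + (y')^2) = const.
Hence y' is constant, so y(x) is affine.
Fitting the endpoints (-4, 5) and (6, -2):
    slope m = ((-2) − 5) / (6 − (-4)) = -7/10,
    intercept c = 5 − m·(-4) = 11/5.
Extremal: y(x) = (-7/10) x + 11/5.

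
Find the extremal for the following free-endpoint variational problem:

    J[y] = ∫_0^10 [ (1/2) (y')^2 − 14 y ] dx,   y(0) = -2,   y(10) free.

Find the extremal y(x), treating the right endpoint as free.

The Lagrangian L = (1/2) (y')^2 − 14 y gives
    ∂L/∂y = −14,   ∂L/∂y' = y'.
Euler-Lagrange: d/dx(y') − (−14) = 0, i.e. y'' + 14 = 0, so
    y(x) = −(14/2) x^2 + C1 x + C2.
Fixed left endpoint y(0) = -2 ⇒ C2 = -2.
The right endpoint x = 10 is free, so the natural (transversality) condition is ∂L/∂y' |_{x=10} = 0, i.e. y'(10) = 0.
Compute y'(x) = −14 x + C1, so y'(10) = −140 + C1 = 0 ⇒ C1 = 140.
Therefore the extremal is
    y(x) = −7 x^2 + 140 x − 2.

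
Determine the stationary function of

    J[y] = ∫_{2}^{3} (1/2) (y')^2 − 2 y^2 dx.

The Lagrangian is L = (1/2) (y')^2 − 2 y^2.
Compute ∂L/∂y = -4y, ∂L/∂y' = y'.
The Euler-Lagrange equation d/dx(∂L/∂y') − ∂L/∂y = 0 reduces to
    y'' + 4 y = 0.
Its general solution is
    y(x) = A sin(2x) + B cos(2x),
with A, B fixed by the endpoint conditions.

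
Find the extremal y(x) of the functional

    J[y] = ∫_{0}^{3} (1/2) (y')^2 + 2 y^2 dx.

The Lagrangian is L = (1/2) (y')^2 + 2 y^2.
Compute ∂L/∂y = 4y, ∂L/∂y' = y'.
The Euler-Lagrange equation d/dx(∂L/∂y') − ∂L/∂y = 0 reduces to
    y'' − 4 y = 0.
Its general solution is
    y(x) = A e^(2x) + B e^(−2x),
with A, B fixed by the endpoint conditions.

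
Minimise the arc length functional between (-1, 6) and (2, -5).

Arc-length functional: J[y] = ∫ sqrt(1 + (y')^2) dx.
Lagrangian L = sqrt(1 + (y')^2) has no explicit y dependence, so ∂L/∂y = 0 and the Euler-Lagrange equation gives
    d/dx( y' / sqrt(1 + (y')^2) ) = 0  ⇒  y' / sqrt(1 + (y')^2) = const.
Hence y' is constant, so y(x) is affine.
Fitting the endpoints (-1, 6) and (2, -5):
    slope m = ((-5) − 6) / (2 − (-1)) = -11/3,
    intercept c = 6 − m·(-1) = 7/3.
Extremal: y(x) = (-11/3) x + 7/3.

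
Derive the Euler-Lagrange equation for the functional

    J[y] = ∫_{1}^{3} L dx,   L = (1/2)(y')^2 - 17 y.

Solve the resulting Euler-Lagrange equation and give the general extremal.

The Lagrangian is L = (1/2)(y')^2 - 17 y.
∂L/∂y = -17.
∂L/∂y' = y'.
The Euler-Lagrange equation d/dx(∂L/∂y') − ∂L/∂y = 0 becomes:
    y'' + 17 = 0
General solution: y(x) = -(17/2) x^2 + A x + B, where A and B are arbitrary constants fixed by the endpoint conditions.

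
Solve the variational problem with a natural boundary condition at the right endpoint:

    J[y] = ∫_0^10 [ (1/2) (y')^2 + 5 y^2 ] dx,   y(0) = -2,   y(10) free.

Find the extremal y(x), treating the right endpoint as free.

The Lagrangian L = (1/2) (y')^2 + 5 y^2 gives
    ∂L/∂y = 10 y,   ∂L/∂y' = y'.
Euler-Lagrange: y'' − 10 y = 0.
With k = sqrt(10), the general solution is
    y(x) = A cosh(sqrt(10) x) + B sinh(sqrt(10) x).
Fixed left endpoint y(0) = -2 ⇒ A = -2.
The right endpoint x = 10 is free, so the natural (transversality) condition is ∂L/∂y' |_{x=10} = 0, i.e. y'(10) = 0.
Compute y'(x) = A k sinh(k x) + B k cosh(k x), so
    y'(10) = A k sinh(k·10) + B k cosh(k·10) = 0
    ⇒ B = −A tanh(k·10) = 2 tanh(sqrt(10)·10).
Therefore the extremal is
    y(x) = −2 cosh(sqrt(10) x) + 2 tanh(sqrt(10)·10) sinh(sqrt(10) x).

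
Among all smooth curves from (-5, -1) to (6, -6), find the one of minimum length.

Arc-length functional: J[y] = ∫ sqrt(1 + (y')^2) dx.
Lagrangian L = sqrt(1 + (y')^2) has no explicit y dependence, so ∂L/∂y = 0 and the Euler-Lagrange equation gives
    d/dx( y' / sqrt(1 + (y')^2) ) = 0  ⇒  y' / sqrt(1 + (y')^2) = const.
Hence y' is constant, so y(x) is affine.
Fitting the endpoints (-5, -1) and (6, -6):
    slope m = ((-6) − (-1)) / (6 − (-5)) = -5/11,
    intercept c = (-1) − m·(-5) = -36/11.
Extremal: y(x) = (-5/11) x - 36/11.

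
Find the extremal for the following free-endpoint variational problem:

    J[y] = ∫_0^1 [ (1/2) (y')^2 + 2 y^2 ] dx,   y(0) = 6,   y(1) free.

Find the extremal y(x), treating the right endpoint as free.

The Lagrangian L = (1/2) (y')^2 + 2 y^2 gives
    ∂L/∂y = 4 y,   ∂L/∂y' = y'.
Euler-Lagrange: y'' − 4 y = 0.
With k = 2, the general solution is
    y(x) = A cosh(2 x) + B sinh(2 x).
Fixed left endpoint y(0) = 6 ⇒ A = 6.
The right endpoint x = 1 is free, so the natural (transversality) condition is ∂L/∂y' |_{x=1} = 0, i.e. y'(1) = 0.
Compute y'(x) = A k sinh(k x) + B k cosh(k x), so
    y'(1) = A k sinh(k·1) + B k cosh(k·1) = 0
    ⇒ B = −A tanh(k·1) = − 6 tanh(2·1).
Therefore the extremal is
    y(x) = 6 cosh(2 x) − 6 tanh(2·1) sinh(2 x).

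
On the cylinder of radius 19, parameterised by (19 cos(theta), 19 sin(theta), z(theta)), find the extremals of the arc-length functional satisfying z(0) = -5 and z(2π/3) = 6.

Parameterise the cylinder of radius R = 19 as
    r(θ) = (19 cos θ, 19 sin θ, z(θ)).
The arc-length element is
    ds = sqrt(361 + (dz/dθ)^2) dθ,
so the Lagrangian is L = sqrt(361 + z'^2).
L depends on z' only, not on z or θ, so ∂L/∂z = 0 and
    ∂L/∂z' = z' / sqrt(361 + z'^2).
The Euler-Lagrange equation gives
    d/dθ( z' / sqrt(361 + z'^2) ) = 0,
so z' is constant. Integrating once:
    z(θ) = a θ + b,
a helix on the cylinder (a straight line when the cylinder is unrolled). The constants a, b are determined by the endpoint conditions.
With endpoint conditions z(0) = -5 and z(2π/3) = 6: from z(0) = b we get b = -5, and a·2π/3 + -5 = 6 gives a = 33/(2π), so
    z(θ) = (33/(2π)) θ − 5.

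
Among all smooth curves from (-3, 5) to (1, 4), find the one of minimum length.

Arc-length functional: J[y] = ∫ sqrt(1 + (y')^2) dx.
Lagrangian L = sqrt(1 + (y')^2) has no explicit y dependence, so ∂L/∂y = 0 and the Euler-Lagrange equation gives
    d/dx( y' / sqrt(1 + (y')^2) ) = 0  ⇒  y' / sqrt(1 + (y')^2) = const.
Hence y' is constant, so y(x) is affine.
Fitting the endpoints (-3, 5) and (1, 4):
    slope m = (4 − 5) / (1 − (-3)) = -1/4,
    intercept c = 5 − m·(-3) = 17/4.
Extremal: y(x) = (-1/4) x + 17/4.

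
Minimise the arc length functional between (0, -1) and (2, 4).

Arc-length functional: J[y] = ∫ sqrt(1 + (y')^2) dx.
Lagrangian L = sqrt(1 + (y')^2) has no explicit y dependence, so ∂L/∂y = 0 and the Euler-Lagrange equation gives
    d/dx( y' / sqrt(1 + (y')^2) ) = 0  ⇒  y' / sqrt(1 + (y')^2) = const.
Hence y' is constant, so y(x) is affine.
Fitting the endpoints (0, -1) and (2, 4):
    slope m = (4 − (-1)) / (2 − 0) = 5/2,
    intercept c = (-1) − m·0 = -1.
Extremal: y(x) = (5/2) x - 1.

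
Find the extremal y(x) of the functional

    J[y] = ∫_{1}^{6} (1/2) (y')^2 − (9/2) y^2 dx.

The Lagrangian is L = (1/2) (y')^2 − (9/2) y^2.
Compute ∂L/∂y = -9y, ∂L/∂y' = y'.
The Euler-Lagrange equation d/dx(∂L/∂y') − ∂L/∂y = 0 reduces to
    y'' + 9 y = 0.
Its general solution is
    y(x) = A sin(3x) + B cos(3x),
with A, B fixed by the endpoint conditions.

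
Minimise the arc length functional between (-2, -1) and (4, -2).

Arc-length functional: J[y] = ∫ sqrt(1 + (y')^2) dx.
Lagrangian L = sqrt(1 + (y')^2) has no explicit y dependence, so ∂L/∂y = 0 and the Euler-Lagrange equation gives
    d/dx( y' / sqrt(1 + (y')^2) ) = 0  ⇒  y' / sqrt(1 + (y')^2) = const.
Hence y' is constant, so y(x) is affine.
Fitting the endpoints (-2, -1) and (4, -2):
    slope m = ((-2) − (-1)) / (4 − (-2)) = -1/6,
    intercept c = (-1) − m·(-2) = -4/3.
Extremal: y(x) = (-1/6) x - 4/3.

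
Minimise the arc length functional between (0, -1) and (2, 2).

Arc-length functional: J[y] = ∫ sqrt(1 + (y')^2) dx.
Lagrangian L = sqrt(1 + (y')^2) has no explicit y dependence, so ∂L/∂y = 0 and the Euler-Lagrange equation gives
    d/dx( y' / sqrt(1 + (y')^2) ) = 0  ⇒  y' / sqrt(1 + (y')^2) = const.
Hence y' is constant, so y(x) is affine.
Fitting the endpoints (0, -1) and (2, 2):
    slope m = (2 − (-1)) / (2 − 0) = 3/2,
    intercept c = (-1) − m·0 = -1.
Extremal: y(x) = (3/2) x - 1.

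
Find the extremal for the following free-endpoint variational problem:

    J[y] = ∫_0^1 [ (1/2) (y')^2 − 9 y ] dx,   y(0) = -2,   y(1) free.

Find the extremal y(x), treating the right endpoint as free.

The Lagrangian L = (1/2) (y')^2 − 9 y gives
    ∂L/∂y = −9,   ∂L/∂y' = y'.
Euler-Lagrange: d/dx(y') − (−9) = 0, i.e. y'' + 9 = 0, so
    y(x) = −(9/2) x^2 + C1 x + C2.
Fixed left endpoint y(0) = -2 ⇒ C2 = -2.
The right endpoint x = 1 is free, so the natural (transversality) condition is ∂L/∂y' |_{x=1} = 0, i.e. y'(1) = 0.
Compute y'(x) = −9 x + C1, so y'(1) = −9 + C1 = 0 ⇒ C1 = 9.
Therefore the extremal is
    y(x) = −(9/2) x^2 + 9 x − 2.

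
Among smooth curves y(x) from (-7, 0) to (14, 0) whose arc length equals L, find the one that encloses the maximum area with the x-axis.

Set up the augmented Lagrangian using a multiplier λ for the length constraint:
    F(y, y') = y − λ sqrt(1 + y'^2).
F has no explicit x dependence, so the Beltrami identity yields a first integral
    F − y' ∂F/∂y' = C.
Compute ∂F/∂y' = −λ y' / sqrt(1 + y'^2). Then
    y − λ sqrt(1 + y'^2) + λ y'^2 / sqrt(1 + y'^2) = C
    ⇒  y − λ / sqrt(1 + y'^2) = C.
Solving for y' and integrating gives
    (x − a)^2 + (y − b)^2 = λ^2,
a circular arc of radius λ. The constants a, b are determined by the endpoint conditions y(-7) = y(14) = 0, and λ is fixed implicitly by the length constraint
    ∫_{-7}^{14} sqrt(1 + y'^2) dx = L.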